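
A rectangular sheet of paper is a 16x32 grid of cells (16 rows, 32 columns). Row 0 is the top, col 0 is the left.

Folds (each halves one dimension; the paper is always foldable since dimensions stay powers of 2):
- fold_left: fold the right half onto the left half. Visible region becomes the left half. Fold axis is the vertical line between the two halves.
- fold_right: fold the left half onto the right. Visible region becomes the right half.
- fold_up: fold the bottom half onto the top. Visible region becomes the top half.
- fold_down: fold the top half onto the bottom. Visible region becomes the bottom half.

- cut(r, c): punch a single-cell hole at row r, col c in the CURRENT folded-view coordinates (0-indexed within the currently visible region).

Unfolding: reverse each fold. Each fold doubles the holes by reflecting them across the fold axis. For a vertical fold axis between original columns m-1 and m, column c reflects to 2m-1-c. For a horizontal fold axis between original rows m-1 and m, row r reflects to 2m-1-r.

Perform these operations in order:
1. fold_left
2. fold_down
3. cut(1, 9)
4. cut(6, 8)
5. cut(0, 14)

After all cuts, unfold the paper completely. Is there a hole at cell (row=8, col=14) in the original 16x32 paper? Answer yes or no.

Answer: yes

Derivation:
Op 1 fold_left: fold axis v@16; visible region now rows[0,16) x cols[0,16) = 16x16
Op 2 fold_down: fold axis h@8; visible region now rows[8,16) x cols[0,16) = 8x16
Op 3 cut(1, 9): punch at orig (9,9); cuts so far [(9, 9)]; region rows[8,16) x cols[0,16) = 8x16
Op 4 cut(6, 8): punch at orig (14,8); cuts so far [(9, 9), (14, 8)]; region rows[8,16) x cols[0,16) = 8x16
Op 5 cut(0, 14): punch at orig (8,14); cuts so far [(8, 14), (9, 9), (14, 8)]; region rows[8,16) x cols[0,16) = 8x16
Unfold 1 (reflect across h@8): 6 holes -> [(1, 8), (6, 9), (7, 14), (8, 14), (9, 9), (14, 8)]
Unfold 2 (reflect across v@16): 12 holes -> [(1, 8), (1, 23), (6, 9), (6, 22), (7, 14), (7, 17), (8, 14), (8, 17), (9, 9), (9, 22), (14, 8), (14, 23)]
Holes: [(1, 8), (1, 23), (6, 9), (6, 22), (7, 14), (7, 17), (8, 14), (8, 17), (9, 9), (9, 22), (14, 8), (14, 23)]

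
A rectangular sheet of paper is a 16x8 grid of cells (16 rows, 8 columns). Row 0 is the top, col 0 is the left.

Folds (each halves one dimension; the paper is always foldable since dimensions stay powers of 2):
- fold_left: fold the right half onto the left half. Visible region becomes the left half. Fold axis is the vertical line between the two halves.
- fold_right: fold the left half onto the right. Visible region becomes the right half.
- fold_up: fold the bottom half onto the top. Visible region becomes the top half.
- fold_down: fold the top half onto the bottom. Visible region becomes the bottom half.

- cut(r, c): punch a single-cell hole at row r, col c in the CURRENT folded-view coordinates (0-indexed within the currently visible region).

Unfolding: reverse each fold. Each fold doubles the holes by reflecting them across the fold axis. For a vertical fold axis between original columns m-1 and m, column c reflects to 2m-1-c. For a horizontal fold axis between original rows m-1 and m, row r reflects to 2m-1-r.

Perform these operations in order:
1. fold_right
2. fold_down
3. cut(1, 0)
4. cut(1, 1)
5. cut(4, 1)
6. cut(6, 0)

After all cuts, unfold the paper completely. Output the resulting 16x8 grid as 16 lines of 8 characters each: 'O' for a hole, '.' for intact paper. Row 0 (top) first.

Op 1 fold_right: fold axis v@4; visible region now rows[0,16) x cols[4,8) = 16x4
Op 2 fold_down: fold axis h@8; visible region now rows[8,16) x cols[4,8) = 8x4
Op 3 cut(1, 0): punch at orig (9,4); cuts so far [(9, 4)]; region rows[8,16) x cols[4,8) = 8x4
Op 4 cut(1, 1): punch at orig (9,5); cuts so far [(9, 4), (9, 5)]; region rows[8,16) x cols[4,8) = 8x4
Op 5 cut(4, 1): punch at orig (12,5); cuts so far [(9, 4), (9, 5), (12, 5)]; region rows[8,16) x cols[4,8) = 8x4
Op 6 cut(6, 0): punch at orig (14,4); cuts so far [(9, 4), (9, 5), (12, 5), (14, 4)]; region rows[8,16) x cols[4,8) = 8x4
Unfold 1 (reflect across h@8): 8 holes -> [(1, 4), (3, 5), (6, 4), (6, 5), (9, 4), (9, 5), (12, 5), (14, 4)]
Unfold 2 (reflect across v@4): 16 holes -> [(1, 3), (1, 4), (3, 2), (3, 5), (6, 2), (6, 3), (6, 4), (6, 5), (9, 2), (9, 3), (9, 4), (9, 5), (12, 2), (12, 5), (14, 3), (14, 4)]

Answer: ........
...OO...
........
..O..O..
........
........
..OOOO..
........
........
..OOOO..
........
........
..O..O..
........
...OO...
........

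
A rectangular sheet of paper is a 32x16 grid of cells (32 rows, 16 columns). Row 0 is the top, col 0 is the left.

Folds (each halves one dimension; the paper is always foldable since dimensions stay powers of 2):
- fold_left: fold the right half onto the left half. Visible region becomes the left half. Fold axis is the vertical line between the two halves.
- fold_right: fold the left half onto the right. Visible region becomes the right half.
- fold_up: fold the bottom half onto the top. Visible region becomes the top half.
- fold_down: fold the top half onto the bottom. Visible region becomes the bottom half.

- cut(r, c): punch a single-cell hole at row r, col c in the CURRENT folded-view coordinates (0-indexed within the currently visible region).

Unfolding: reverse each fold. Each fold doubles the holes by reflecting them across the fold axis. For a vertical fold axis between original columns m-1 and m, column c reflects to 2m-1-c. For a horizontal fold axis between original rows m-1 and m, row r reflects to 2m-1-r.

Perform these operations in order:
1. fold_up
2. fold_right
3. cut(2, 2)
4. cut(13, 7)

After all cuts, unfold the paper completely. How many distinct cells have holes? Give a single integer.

Answer: 8

Derivation:
Op 1 fold_up: fold axis h@16; visible region now rows[0,16) x cols[0,16) = 16x16
Op 2 fold_right: fold axis v@8; visible region now rows[0,16) x cols[8,16) = 16x8
Op 3 cut(2, 2): punch at orig (2,10); cuts so far [(2, 10)]; region rows[0,16) x cols[8,16) = 16x8
Op 4 cut(13, 7): punch at orig (13,15); cuts so far [(2, 10), (13, 15)]; region rows[0,16) x cols[8,16) = 16x8
Unfold 1 (reflect across v@8): 4 holes -> [(2, 5), (2, 10), (13, 0), (13, 15)]
Unfold 2 (reflect across h@16): 8 holes -> [(2, 5), (2, 10), (13, 0), (13, 15), (18, 0), (18, 15), (29, 5), (29, 10)]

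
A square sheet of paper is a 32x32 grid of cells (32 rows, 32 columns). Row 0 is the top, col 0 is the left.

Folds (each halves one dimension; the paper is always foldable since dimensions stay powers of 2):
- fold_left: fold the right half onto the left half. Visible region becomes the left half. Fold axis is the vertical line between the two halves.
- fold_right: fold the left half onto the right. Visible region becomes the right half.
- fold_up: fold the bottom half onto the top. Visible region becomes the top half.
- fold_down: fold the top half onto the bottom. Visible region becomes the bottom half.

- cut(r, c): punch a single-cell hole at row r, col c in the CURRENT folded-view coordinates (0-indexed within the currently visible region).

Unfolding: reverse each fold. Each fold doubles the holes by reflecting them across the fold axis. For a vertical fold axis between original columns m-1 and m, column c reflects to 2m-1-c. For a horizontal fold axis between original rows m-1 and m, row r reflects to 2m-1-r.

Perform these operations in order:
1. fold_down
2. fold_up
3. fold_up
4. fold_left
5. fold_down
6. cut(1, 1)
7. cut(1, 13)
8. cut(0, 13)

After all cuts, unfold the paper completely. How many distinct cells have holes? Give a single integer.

Op 1 fold_down: fold axis h@16; visible region now rows[16,32) x cols[0,32) = 16x32
Op 2 fold_up: fold axis h@24; visible region now rows[16,24) x cols[0,32) = 8x32
Op 3 fold_up: fold axis h@20; visible region now rows[16,20) x cols[0,32) = 4x32
Op 4 fold_left: fold axis v@16; visible region now rows[16,20) x cols[0,16) = 4x16
Op 5 fold_down: fold axis h@18; visible region now rows[18,20) x cols[0,16) = 2x16
Op 6 cut(1, 1): punch at orig (19,1); cuts so far [(19, 1)]; region rows[18,20) x cols[0,16) = 2x16
Op 7 cut(1, 13): punch at orig (19,13); cuts so far [(19, 1), (19, 13)]; region rows[18,20) x cols[0,16) = 2x16
Op 8 cut(0, 13): punch at orig (18,13); cuts so far [(18, 13), (19, 1), (19, 13)]; region rows[18,20) x cols[0,16) = 2x16
Unfold 1 (reflect across h@18): 6 holes -> [(16, 1), (16, 13), (17, 13), (18, 13), (19, 1), (19, 13)]
Unfold 2 (reflect across v@16): 12 holes -> [(16, 1), (16, 13), (16, 18), (16, 30), (17, 13), (17, 18), (18, 13), (18, 18), (19, 1), (19, 13), (19, 18), (19, 30)]
Unfold 3 (reflect across h@20): 24 holes -> [(16, 1), (16, 13), (16, 18), (16, 30), (17, 13), (17, 18), (18, 13), (18, 18), (19, 1), (19, 13), (19, 18), (19, 30), (20, 1), (20, 13), (20, 18), (20, 30), (21, 13), (21, 18), (22, 13), (22, 18), (23, 1), (23, 13), (23, 18), (23, 30)]
Unfold 4 (reflect across h@24): 48 holes -> [(16, 1), (16, 13), (16, 18), (16, 30), (17, 13), (17, 18), (18, 13), (18, 18), (19, 1), (19, 13), (19, 18), (19, 30), (20, 1), (20, 13), (20, 18), (20, 30), (21, 13), (21, 18), (22, 13), (22, 18), (23, 1), (23, 13), (23, 18), (23, 30), (24, 1), (24, 13), (24, 18), (24, 30), (25, 13), (25, 18), (26, 13), (26, 18), (27, 1), (27, 13), (27, 18), (27, 30), (28, 1), (28, 13), (28, 18), (28, 30), (29, 13), (29, 18), (30, 13), (30, 18), (31, 1), (31, 13), (31, 18), (31, 30)]
Unfold 5 (reflect across h@16): 96 holes -> [(0, 1), (0, 13), (0, 18), (0, 30), (1, 13), (1, 18), (2, 13), (2, 18), (3, 1), (3, 13), (3, 18), (3, 30), (4, 1), (4, 13), (4, 18), (4, 30), (5, 13), (5, 18), (6, 13), (6, 18), (7, 1), (7, 13), (7, 18), (7, 30), (8, 1), (8, 13), (8, 18), (8, 30), (9, 13), (9, 18), (10, 13), (10, 18), (11, 1), (11, 13), (11, 18), (11, 30), (12, 1), (12, 13), (12, 18), (12, 30), (13, 13), (13, 18), (14, 13), (14, 18), (15, 1), (15, 13), (15, 18), (15, 30), (16, 1), (16, 13), (16, 18), (16, 30), (17, 13), (17, 18), (18, 13), (18, 18), (19, 1), (19, 13), (19, 18), (19, 30), (20, 1), (20, 13), (20, 18), (20, 30), (21, 13), (21, 18), (22, 13), (22, 18), (23, 1), (23, 13), (23, 18), (23, 30), (24, 1), (24, 13), (24, 18), (24, 30), (25, 13), (25, 18), (26, 13), (26, 18), (27, 1), (27, 13), (27, 18), (27, 30), (28, 1), (28, 13), (28, 18), (28, 30), (29, 13), (29, 18), (30, 13), (30, 18), (31, 1), (31, 13), (31, 18), (31, 30)]

Answer: 96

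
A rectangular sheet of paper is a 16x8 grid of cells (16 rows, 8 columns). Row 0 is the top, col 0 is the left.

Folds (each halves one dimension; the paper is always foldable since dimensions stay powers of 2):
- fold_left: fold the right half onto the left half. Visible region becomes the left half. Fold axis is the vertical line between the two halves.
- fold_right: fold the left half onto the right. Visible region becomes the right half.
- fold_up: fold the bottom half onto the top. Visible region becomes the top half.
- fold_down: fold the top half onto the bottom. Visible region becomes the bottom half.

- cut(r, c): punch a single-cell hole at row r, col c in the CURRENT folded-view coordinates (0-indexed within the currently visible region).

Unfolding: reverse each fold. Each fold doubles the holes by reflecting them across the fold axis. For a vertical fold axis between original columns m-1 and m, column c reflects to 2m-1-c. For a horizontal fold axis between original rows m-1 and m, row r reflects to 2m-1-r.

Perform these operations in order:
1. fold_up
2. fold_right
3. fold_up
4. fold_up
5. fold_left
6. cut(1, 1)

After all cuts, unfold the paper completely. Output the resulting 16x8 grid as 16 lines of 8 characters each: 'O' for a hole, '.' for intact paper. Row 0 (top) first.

Answer: ........
.OO..OO.
.OO..OO.
........
........
.OO..OO.
.OO..OO.
........
........
.OO..OO.
.OO..OO.
........
........
.OO..OO.
.OO..OO.
........

Derivation:
Op 1 fold_up: fold axis h@8; visible region now rows[0,8) x cols[0,8) = 8x8
Op 2 fold_right: fold axis v@4; visible region now rows[0,8) x cols[4,8) = 8x4
Op 3 fold_up: fold axis h@4; visible region now rows[0,4) x cols[4,8) = 4x4
Op 4 fold_up: fold axis h@2; visible region now rows[0,2) x cols[4,8) = 2x4
Op 5 fold_left: fold axis v@6; visible region now rows[0,2) x cols[4,6) = 2x2
Op 6 cut(1, 1): punch at orig (1,5); cuts so far [(1, 5)]; region rows[0,2) x cols[4,6) = 2x2
Unfold 1 (reflect across v@6): 2 holes -> [(1, 5), (1, 6)]
Unfold 2 (reflect across h@2): 4 holes -> [(1, 5), (1, 6), (2, 5), (2, 6)]
Unfold 3 (reflect across h@4): 8 holes -> [(1, 5), (1, 6), (2, 5), (2, 6), (5, 5), (5, 6), (6, 5), (6, 6)]
Unfold 4 (reflect across v@4): 16 holes -> [(1, 1), (1, 2), (1, 5), (1, 6), (2, 1), (2, 2), (2, 5), (2, 6), (5, 1), (5, 2), (5, 5), (5, 6), (6, 1), (6, 2), (6, 5), (6, 6)]
Unfold 5 (reflect across h@8): 32 holes -> [(1, 1), (1, 2), (1, 5), (1, 6), (2, 1), (2, 2), (2, 5), (2, 6), (5, 1), (5, 2), (5, 5), (5, 6), (6, 1), (6, 2), (6, 5), (6, 6), (9, 1), (9, 2), (9, 5), (9, 6), (10, 1), (10, 2), (10, 5), (10, 6), (13, 1), (13, 2), (13, 5), (13, 6), (14, 1), (14, 2), (14, 5), (14, 6)]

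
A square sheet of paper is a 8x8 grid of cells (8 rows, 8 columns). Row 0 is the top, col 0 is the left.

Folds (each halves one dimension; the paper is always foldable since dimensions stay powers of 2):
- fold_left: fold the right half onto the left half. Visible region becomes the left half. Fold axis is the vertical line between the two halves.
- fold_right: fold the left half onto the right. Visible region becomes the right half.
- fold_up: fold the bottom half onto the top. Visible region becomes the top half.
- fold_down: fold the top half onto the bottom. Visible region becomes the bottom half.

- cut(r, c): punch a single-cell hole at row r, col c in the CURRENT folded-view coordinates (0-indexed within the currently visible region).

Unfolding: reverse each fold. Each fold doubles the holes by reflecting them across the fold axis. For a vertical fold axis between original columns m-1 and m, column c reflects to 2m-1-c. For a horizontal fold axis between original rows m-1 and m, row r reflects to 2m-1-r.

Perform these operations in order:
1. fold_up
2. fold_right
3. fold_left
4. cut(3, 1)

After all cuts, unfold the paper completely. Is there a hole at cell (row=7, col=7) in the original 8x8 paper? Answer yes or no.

Answer: no

Derivation:
Op 1 fold_up: fold axis h@4; visible region now rows[0,4) x cols[0,8) = 4x8
Op 2 fold_right: fold axis v@4; visible region now rows[0,4) x cols[4,8) = 4x4
Op 3 fold_left: fold axis v@6; visible region now rows[0,4) x cols[4,6) = 4x2
Op 4 cut(3, 1): punch at orig (3,5); cuts so far [(3, 5)]; region rows[0,4) x cols[4,6) = 4x2
Unfold 1 (reflect across v@6): 2 holes -> [(3, 5), (3, 6)]
Unfold 2 (reflect across v@4): 4 holes -> [(3, 1), (3, 2), (3, 5), (3, 6)]
Unfold 3 (reflect across h@4): 8 holes -> [(3, 1), (3, 2), (3, 5), (3, 6), (4, 1), (4, 2), (4, 5), (4, 6)]
Holes: [(3, 1), (3, 2), (3, 5), (3, 6), (4, 1), (4, 2), (4, 5), (4, 6)]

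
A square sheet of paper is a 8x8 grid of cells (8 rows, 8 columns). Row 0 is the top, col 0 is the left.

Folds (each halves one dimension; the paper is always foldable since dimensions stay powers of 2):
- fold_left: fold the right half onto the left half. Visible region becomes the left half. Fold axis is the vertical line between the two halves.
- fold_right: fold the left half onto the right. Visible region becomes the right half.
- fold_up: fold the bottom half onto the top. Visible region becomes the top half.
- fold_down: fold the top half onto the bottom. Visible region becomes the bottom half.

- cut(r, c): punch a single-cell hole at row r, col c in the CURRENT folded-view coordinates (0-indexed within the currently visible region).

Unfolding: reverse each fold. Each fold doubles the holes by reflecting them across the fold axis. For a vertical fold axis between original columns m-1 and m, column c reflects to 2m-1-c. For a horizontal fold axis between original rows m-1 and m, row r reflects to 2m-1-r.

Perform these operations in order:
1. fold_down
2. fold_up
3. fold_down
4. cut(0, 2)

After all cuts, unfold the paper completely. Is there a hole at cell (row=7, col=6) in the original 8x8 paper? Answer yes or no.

Answer: no

Derivation:
Op 1 fold_down: fold axis h@4; visible region now rows[4,8) x cols[0,8) = 4x8
Op 2 fold_up: fold axis h@6; visible region now rows[4,6) x cols[0,8) = 2x8
Op 3 fold_down: fold axis h@5; visible region now rows[5,6) x cols[0,8) = 1x8
Op 4 cut(0, 2): punch at orig (5,2); cuts so far [(5, 2)]; region rows[5,6) x cols[0,8) = 1x8
Unfold 1 (reflect across h@5): 2 holes -> [(4, 2), (5, 2)]
Unfold 2 (reflect across h@6): 4 holes -> [(4, 2), (5, 2), (6, 2), (7, 2)]
Unfold 3 (reflect across h@4): 8 holes -> [(0, 2), (1, 2), (2, 2), (3, 2), (4, 2), (5, 2), (6, 2), (7, 2)]
Holes: [(0, 2), (1, 2), (2, 2), (3, 2), (4, 2), (5, 2), (6, 2), (7, 2)]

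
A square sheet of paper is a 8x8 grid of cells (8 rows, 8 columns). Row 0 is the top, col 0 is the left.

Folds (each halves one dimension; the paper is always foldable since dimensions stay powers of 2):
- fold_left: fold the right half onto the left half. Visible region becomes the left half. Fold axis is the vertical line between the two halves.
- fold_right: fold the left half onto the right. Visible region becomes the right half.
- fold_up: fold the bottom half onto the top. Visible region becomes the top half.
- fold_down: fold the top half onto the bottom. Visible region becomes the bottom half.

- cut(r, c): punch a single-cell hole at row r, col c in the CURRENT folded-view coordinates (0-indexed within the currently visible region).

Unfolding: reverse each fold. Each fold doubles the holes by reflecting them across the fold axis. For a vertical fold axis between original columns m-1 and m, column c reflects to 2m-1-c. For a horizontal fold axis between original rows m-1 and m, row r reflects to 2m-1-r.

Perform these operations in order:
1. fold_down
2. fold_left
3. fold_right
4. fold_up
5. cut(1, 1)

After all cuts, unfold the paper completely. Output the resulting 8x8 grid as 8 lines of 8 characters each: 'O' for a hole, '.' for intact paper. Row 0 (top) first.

Answer: ........
O..OO..O
O..OO..O
........
........
O..OO..O
O..OO..O
........

Derivation:
Op 1 fold_down: fold axis h@4; visible region now rows[4,8) x cols[0,8) = 4x8
Op 2 fold_left: fold axis v@4; visible region now rows[4,8) x cols[0,4) = 4x4
Op 3 fold_right: fold axis v@2; visible region now rows[4,8) x cols[2,4) = 4x2
Op 4 fold_up: fold axis h@6; visible region now rows[4,6) x cols[2,4) = 2x2
Op 5 cut(1, 1): punch at orig (5,3); cuts so far [(5, 3)]; region rows[4,6) x cols[2,4) = 2x2
Unfold 1 (reflect across h@6): 2 holes -> [(5, 3), (6, 3)]
Unfold 2 (reflect across v@2): 4 holes -> [(5, 0), (5, 3), (6, 0), (6, 3)]
Unfold 3 (reflect across v@4): 8 holes -> [(5, 0), (5, 3), (5, 4), (5, 7), (6, 0), (6, 3), (6, 4), (6, 7)]
Unfold 4 (reflect across h@4): 16 holes -> [(1, 0), (1, 3), (1, 4), (1, 7), (2, 0), (2, 3), (2, 4), (2, 7), (5, 0), (5, 3), (5, 4), (5, 7), (6, 0), (6, 3), (6, 4), (6, 7)]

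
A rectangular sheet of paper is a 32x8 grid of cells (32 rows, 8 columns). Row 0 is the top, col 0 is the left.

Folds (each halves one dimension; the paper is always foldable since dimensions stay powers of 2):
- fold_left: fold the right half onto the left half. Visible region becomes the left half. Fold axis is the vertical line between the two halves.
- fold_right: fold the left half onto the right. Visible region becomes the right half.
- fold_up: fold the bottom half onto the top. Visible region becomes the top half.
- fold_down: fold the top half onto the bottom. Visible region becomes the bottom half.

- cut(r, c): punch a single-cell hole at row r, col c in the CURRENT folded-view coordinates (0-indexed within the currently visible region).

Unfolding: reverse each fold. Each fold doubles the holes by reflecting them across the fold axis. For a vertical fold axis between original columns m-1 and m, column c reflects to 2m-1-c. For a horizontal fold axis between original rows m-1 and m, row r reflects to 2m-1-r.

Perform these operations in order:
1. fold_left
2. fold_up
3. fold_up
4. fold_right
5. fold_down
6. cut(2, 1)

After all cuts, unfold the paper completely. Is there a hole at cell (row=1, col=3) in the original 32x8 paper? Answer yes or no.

Op 1 fold_left: fold axis v@4; visible region now rows[0,32) x cols[0,4) = 32x4
Op 2 fold_up: fold axis h@16; visible region now rows[0,16) x cols[0,4) = 16x4
Op 3 fold_up: fold axis h@8; visible region now rows[0,8) x cols[0,4) = 8x4
Op 4 fold_right: fold axis v@2; visible region now rows[0,8) x cols[2,4) = 8x2
Op 5 fold_down: fold axis h@4; visible region now rows[4,8) x cols[2,4) = 4x2
Op 6 cut(2, 1): punch at orig (6,3); cuts so far [(6, 3)]; region rows[4,8) x cols[2,4) = 4x2
Unfold 1 (reflect across h@4): 2 holes -> [(1, 3), (6, 3)]
Unfold 2 (reflect across v@2): 4 holes -> [(1, 0), (1, 3), (6, 0), (6, 3)]
Unfold 3 (reflect across h@8): 8 holes -> [(1, 0), (1, 3), (6, 0), (6, 3), (9, 0), (9, 3), (14, 0), (14, 3)]
Unfold 4 (reflect across h@16): 16 holes -> [(1, 0), (1, 3), (6, 0), (6, 3), (9, 0), (9, 3), (14, 0), (14, 3), (17, 0), (17, 3), (22, 0), (22, 3), (25, 0), (25, 3), (30, 0), (30, 3)]
Unfold 5 (reflect across v@4): 32 holes -> [(1, 0), (1, 3), (1, 4), (1, 7), (6, 0), (6, 3), (6, 4), (6, 7), (9, 0), (9, 3), (9, 4), (9, 7), (14, 0), (14, 3), (14, 4), (14, 7), (17, 0), (17, 3), (17, 4), (17, 7), (22, 0), (22, 3), (22, 4), (22, 7), (25, 0), (25, 3), (25, 4), (25, 7), (30, 0), (30, 3), (30, 4), (30, 7)]
Holes: [(1, 0), (1, 3), (1, 4), (1, 7), (6, 0), (6, 3), (6, 4), (6, 7), (9, 0), (9, 3), (9, 4), (9, 7), (14, 0), (14, 3), (14, 4), (14, 7), (17, 0), (17, 3), (17, 4), (17, 7), (22, 0), (22, 3), (22, 4), (22, 7), (25, 0), (25, 3), (25, 4), (25, 7), (30, 0), (30, 3), (30, 4), (30, 7)]

Answer: yes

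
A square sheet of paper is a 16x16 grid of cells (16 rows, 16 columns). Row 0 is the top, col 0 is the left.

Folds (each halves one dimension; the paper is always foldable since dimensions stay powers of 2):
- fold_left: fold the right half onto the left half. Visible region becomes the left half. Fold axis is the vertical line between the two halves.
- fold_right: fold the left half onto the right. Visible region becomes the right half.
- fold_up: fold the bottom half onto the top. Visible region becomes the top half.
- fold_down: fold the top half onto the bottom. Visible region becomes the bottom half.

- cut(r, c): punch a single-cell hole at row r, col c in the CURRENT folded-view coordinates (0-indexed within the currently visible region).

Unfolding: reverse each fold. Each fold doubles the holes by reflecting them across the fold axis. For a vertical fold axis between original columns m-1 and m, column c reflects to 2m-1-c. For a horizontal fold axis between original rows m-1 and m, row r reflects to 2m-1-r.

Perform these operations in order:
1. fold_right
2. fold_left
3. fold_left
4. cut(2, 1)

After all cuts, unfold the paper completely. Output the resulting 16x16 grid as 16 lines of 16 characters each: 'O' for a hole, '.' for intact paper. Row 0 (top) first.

Answer: ................
................
.OO..OO..OO..OO.
................
................
................
................
................
................
................
................
................
................
................
................
................

Derivation:
Op 1 fold_right: fold axis v@8; visible region now rows[0,16) x cols[8,16) = 16x8
Op 2 fold_left: fold axis v@12; visible region now rows[0,16) x cols[8,12) = 16x4
Op 3 fold_left: fold axis v@10; visible region now rows[0,16) x cols[8,10) = 16x2
Op 4 cut(2, 1): punch at orig (2,9); cuts so far [(2, 9)]; region rows[0,16) x cols[8,10) = 16x2
Unfold 1 (reflect across v@10): 2 holes -> [(2, 9), (2, 10)]
Unfold 2 (reflect across v@12): 4 holes -> [(2, 9), (2, 10), (2, 13), (2, 14)]
Unfold 3 (reflect across v@8): 8 holes -> [(2, 1), (2, 2), (2, 5), (2, 6), (2, 9), (2, 10), (2, 13), (2, 14)]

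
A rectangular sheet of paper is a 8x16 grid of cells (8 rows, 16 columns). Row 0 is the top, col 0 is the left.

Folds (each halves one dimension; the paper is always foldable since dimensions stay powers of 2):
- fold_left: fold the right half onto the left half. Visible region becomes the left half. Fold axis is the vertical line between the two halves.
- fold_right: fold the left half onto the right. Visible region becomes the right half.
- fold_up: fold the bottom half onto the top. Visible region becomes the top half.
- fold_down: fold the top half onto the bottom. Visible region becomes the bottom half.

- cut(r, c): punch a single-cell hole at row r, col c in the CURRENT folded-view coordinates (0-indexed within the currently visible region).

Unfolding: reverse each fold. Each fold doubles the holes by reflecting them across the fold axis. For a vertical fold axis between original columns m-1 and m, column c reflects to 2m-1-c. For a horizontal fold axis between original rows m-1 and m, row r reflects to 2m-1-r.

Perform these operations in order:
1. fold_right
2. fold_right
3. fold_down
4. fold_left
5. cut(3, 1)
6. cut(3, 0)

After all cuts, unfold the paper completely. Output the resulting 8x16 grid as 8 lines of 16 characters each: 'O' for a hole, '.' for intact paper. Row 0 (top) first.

Answer: OOOOOOOOOOOOOOOO
................
................
................
................
................
................
OOOOOOOOOOOOOOOO

Derivation:
Op 1 fold_right: fold axis v@8; visible region now rows[0,8) x cols[8,16) = 8x8
Op 2 fold_right: fold axis v@12; visible region now rows[0,8) x cols[12,16) = 8x4
Op 3 fold_down: fold axis h@4; visible region now rows[4,8) x cols[12,16) = 4x4
Op 4 fold_left: fold axis v@14; visible region now rows[4,8) x cols[12,14) = 4x2
Op 5 cut(3, 1): punch at orig (7,13); cuts so far [(7, 13)]; region rows[4,8) x cols[12,14) = 4x2
Op 6 cut(3, 0): punch at orig (7,12); cuts so far [(7, 12), (7, 13)]; region rows[4,8) x cols[12,14) = 4x2
Unfold 1 (reflect across v@14): 4 holes -> [(7, 12), (7, 13), (7, 14), (7, 15)]
Unfold 2 (reflect across h@4): 8 holes -> [(0, 12), (0, 13), (0, 14), (0, 15), (7, 12), (7, 13), (7, 14), (7, 15)]
Unfold 3 (reflect across v@12): 16 holes -> [(0, 8), (0, 9), (0, 10), (0, 11), (0, 12), (0, 13), (0, 14), (0, 15), (7, 8), (7, 9), (7, 10), (7, 11), (7, 12), (7, 13), (7, 14), (7, 15)]
Unfold 4 (reflect across v@8): 32 holes -> [(0, 0), (0, 1), (0, 2), (0, 3), (0, 4), (0, 5), (0, 6), (0, 7), (0, 8), (0, 9), (0, 10), (0, 11), (0, 12), (0, 13), (0, 14), (0, 15), (7, 0), (7, 1), (7, 2), (7, 3), (7, 4), (7, 5), (7, 6), (7, 7), (7, 8), (7, 9), (7, 10), (7, 11), (7, 12), (7, 13), (7, 14), (7, 15)]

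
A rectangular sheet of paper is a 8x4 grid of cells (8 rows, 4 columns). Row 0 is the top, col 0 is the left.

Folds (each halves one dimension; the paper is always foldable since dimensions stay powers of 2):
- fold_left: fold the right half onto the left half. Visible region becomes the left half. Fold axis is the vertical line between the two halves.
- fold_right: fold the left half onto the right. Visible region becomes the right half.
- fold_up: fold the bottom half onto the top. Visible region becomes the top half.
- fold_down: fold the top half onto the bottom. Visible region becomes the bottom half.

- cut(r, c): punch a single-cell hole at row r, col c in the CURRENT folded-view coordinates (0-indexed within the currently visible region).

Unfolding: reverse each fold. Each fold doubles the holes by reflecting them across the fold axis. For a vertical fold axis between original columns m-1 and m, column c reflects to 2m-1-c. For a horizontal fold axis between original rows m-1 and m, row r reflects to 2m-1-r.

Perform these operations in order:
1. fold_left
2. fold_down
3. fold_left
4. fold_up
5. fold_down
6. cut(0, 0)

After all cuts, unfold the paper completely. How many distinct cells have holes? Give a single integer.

Answer: 32

Derivation:
Op 1 fold_left: fold axis v@2; visible region now rows[0,8) x cols[0,2) = 8x2
Op 2 fold_down: fold axis h@4; visible region now rows[4,8) x cols[0,2) = 4x2
Op 3 fold_left: fold axis v@1; visible region now rows[4,8) x cols[0,1) = 4x1
Op 4 fold_up: fold axis h@6; visible region now rows[4,6) x cols[0,1) = 2x1
Op 5 fold_down: fold axis h@5; visible region now rows[5,6) x cols[0,1) = 1x1
Op 6 cut(0, 0): punch at orig (5,0); cuts so far [(5, 0)]; region rows[5,6) x cols[0,1) = 1x1
Unfold 1 (reflect across h@5): 2 holes -> [(4, 0), (5, 0)]
Unfold 2 (reflect across h@6): 4 holes -> [(4, 0), (5, 0), (6, 0), (7, 0)]
Unfold 3 (reflect across v@1): 8 holes -> [(4, 0), (4, 1), (5, 0), (5, 1), (6, 0), (6, 1), (7, 0), (7, 1)]
Unfold 4 (reflect across h@4): 16 holes -> [(0, 0), (0, 1), (1, 0), (1, 1), (2, 0), (2, 1), (3, 0), (3, 1), (4, 0), (4, 1), (5, 0), (5, 1), (6, 0), (6, 1), (7, 0), (7, 1)]
Unfold 5 (reflect across v@2): 32 holes -> [(0, 0), (0, 1), (0, 2), (0, 3), (1, 0), (1, 1), (1, 2), (1, 3), (2, 0), (2, 1), (2, 2), (2, 3), (3, 0), (3, 1), (3, 2), (3, 3), (4, 0), (4, 1), (4, 2), (4, 3), (5, 0), (5, 1), (5, 2), (5, 3), (6, 0), (6, 1), (6, 2), (6, 3), (7, 0), (7, 1), (7, 2), (7, 3)]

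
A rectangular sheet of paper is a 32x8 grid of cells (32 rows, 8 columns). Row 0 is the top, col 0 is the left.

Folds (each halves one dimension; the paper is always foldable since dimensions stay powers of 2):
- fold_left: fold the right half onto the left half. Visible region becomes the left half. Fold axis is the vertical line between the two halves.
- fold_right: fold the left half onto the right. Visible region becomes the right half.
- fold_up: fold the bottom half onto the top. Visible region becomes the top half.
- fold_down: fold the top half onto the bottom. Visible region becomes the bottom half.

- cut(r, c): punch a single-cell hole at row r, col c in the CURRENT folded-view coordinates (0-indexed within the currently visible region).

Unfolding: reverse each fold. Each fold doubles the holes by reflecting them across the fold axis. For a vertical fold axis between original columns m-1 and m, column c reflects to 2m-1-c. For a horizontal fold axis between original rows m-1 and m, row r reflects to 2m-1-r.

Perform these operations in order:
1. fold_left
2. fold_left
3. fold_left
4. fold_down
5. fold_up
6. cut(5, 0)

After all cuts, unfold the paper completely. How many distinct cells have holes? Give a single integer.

Op 1 fold_left: fold axis v@4; visible region now rows[0,32) x cols[0,4) = 32x4
Op 2 fold_left: fold axis v@2; visible region now rows[0,32) x cols[0,2) = 32x2
Op 3 fold_left: fold axis v@1; visible region now rows[0,32) x cols[0,1) = 32x1
Op 4 fold_down: fold axis h@16; visible region now rows[16,32) x cols[0,1) = 16x1
Op 5 fold_up: fold axis h@24; visible region now rows[16,24) x cols[0,1) = 8x1
Op 6 cut(5, 0): punch at orig (21,0); cuts so far [(21, 0)]; region rows[16,24) x cols[0,1) = 8x1
Unfold 1 (reflect across h@24): 2 holes -> [(21, 0), (26, 0)]
Unfold 2 (reflect across h@16): 4 holes -> [(5, 0), (10, 0), (21, 0), (26, 0)]
Unfold 3 (reflect across v@1): 8 holes -> [(5, 0), (5, 1), (10, 0), (10, 1), (21, 0), (21, 1), (26, 0), (26, 1)]
Unfold 4 (reflect across v@2): 16 holes -> [(5, 0), (5, 1), (5, 2), (5, 3), (10, 0), (10, 1), (10, 2), (10, 3), (21, 0), (21, 1), (21, 2), (21, 3), (26, 0), (26, 1), (26, 2), (26, 3)]
Unfold 5 (reflect across v@4): 32 holes -> [(5, 0), (5, 1), (5, 2), (5, 3), (5, 4), (5, 5), (5, 6), (5, 7), (10, 0), (10, 1), (10, 2), (10, 3), (10, 4), (10, 5), (10, 6), (10, 7), (21, 0), (21, 1), (21, 2), (21, 3), (21, 4), (21, 5), (21, 6), (21, 7), (26, 0), (26, 1), (26, 2), (26, 3), (26, 4), (26, 5), (26, 6), (26, 7)]

Answer: 32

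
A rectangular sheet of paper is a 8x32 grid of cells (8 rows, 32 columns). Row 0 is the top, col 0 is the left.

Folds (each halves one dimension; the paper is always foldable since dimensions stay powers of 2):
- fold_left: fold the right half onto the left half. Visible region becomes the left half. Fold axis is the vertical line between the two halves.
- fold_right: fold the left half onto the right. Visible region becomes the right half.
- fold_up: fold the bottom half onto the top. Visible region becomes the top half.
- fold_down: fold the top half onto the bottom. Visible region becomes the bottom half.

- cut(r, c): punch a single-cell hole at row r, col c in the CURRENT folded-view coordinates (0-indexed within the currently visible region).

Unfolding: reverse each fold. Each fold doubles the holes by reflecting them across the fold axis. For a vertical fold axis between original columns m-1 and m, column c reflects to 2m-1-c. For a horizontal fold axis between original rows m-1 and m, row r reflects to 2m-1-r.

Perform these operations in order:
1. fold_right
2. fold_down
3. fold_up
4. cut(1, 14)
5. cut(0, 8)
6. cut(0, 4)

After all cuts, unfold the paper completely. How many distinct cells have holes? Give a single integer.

Op 1 fold_right: fold axis v@16; visible region now rows[0,8) x cols[16,32) = 8x16
Op 2 fold_down: fold axis h@4; visible region now rows[4,8) x cols[16,32) = 4x16
Op 3 fold_up: fold axis h@6; visible region now rows[4,6) x cols[16,32) = 2x16
Op 4 cut(1, 14): punch at orig (5,30); cuts so far [(5, 30)]; region rows[4,6) x cols[16,32) = 2x16
Op 5 cut(0, 8): punch at orig (4,24); cuts so far [(4, 24), (5, 30)]; region rows[4,6) x cols[16,32) = 2x16
Op 6 cut(0, 4): punch at orig (4,20); cuts so far [(4, 20), (4, 24), (5, 30)]; region rows[4,6) x cols[16,32) = 2x16
Unfold 1 (reflect across h@6): 6 holes -> [(4, 20), (4, 24), (5, 30), (6, 30), (7, 20), (7, 24)]
Unfold 2 (reflect across h@4): 12 holes -> [(0, 20), (0, 24), (1, 30), (2, 30), (3, 20), (3, 24), (4, 20), (4, 24), (5, 30), (6, 30), (7, 20), (7, 24)]
Unfold 3 (reflect across v@16): 24 holes -> [(0, 7), (0, 11), (0, 20), (0, 24), (1, 1), (1, 30), (2, 1), (2, 30), (3, 7), (3, 11), (3, 20), (3, 24), (4, 7), (4, 11), (4, 20), (4, 24), (5, 1), (5, 30), (6, 1), (6, 30), (7, 7), (7, 11), (7, 20), (7, 24)]

Answer: 24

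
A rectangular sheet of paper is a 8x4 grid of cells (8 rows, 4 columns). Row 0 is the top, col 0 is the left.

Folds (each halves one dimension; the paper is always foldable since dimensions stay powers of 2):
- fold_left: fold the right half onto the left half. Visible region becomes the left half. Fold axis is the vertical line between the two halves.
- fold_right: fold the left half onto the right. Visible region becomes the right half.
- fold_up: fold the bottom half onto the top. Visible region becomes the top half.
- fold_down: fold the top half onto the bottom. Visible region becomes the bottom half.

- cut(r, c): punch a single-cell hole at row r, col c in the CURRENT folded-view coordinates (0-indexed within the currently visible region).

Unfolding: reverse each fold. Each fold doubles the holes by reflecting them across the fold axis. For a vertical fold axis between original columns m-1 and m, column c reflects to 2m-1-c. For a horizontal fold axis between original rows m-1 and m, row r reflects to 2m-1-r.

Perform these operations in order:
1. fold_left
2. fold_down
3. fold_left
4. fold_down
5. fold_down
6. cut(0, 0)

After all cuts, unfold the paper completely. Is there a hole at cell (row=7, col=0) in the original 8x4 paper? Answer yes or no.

Answer: yes

Derivation:
Op 1 fold_left: fold axis v@2; visible region now rows[0,8) x cols[0,2) = 8x2
Op 2 fold_down: fold axis h@4; visible region now rows[4,8) x cols[0,2) = 4x2
Op 3 fold_left: fold axis v@1; visible region now rows[4,8) x cols[0,1) = 4x1
Op 4 fold_down: fold axis h@6; visible region now rows[6,8) x cols[0,1) = 2x1
Op 5 fold_down: fold axis h@7; visible region now rows[7,8) x cols[0,1) = 1x1
Op 6 cut(0, 0): punch at orig (7,0); cuts so far [(7, 0)]; region rows[7,8) x cols[0,1) = 1x1
Unfold 1 (reflect across h@7): 2 holes -> [(6, 0), (7, 0)]
Unfold 2 (reflect across h@6): 4 holes -> [(4, 0), (5, 0), (6, 0), (7, 0)]
Unfold 3 (reflect across v@1): 8 holes -> [(4, 0), (4, 1), (5, 0), (5, 1), (6, 0), (6, 1), (7, 0), (7, 1)]
Unfold 4 (reflect across h@4): 16 holes -> [(0, 0), (0, 1), (1, 0), (1, 1), (2, 0), (2, 1), (3, 0), (3, 1), (4, 0), (4, 1), (5, 0), (5, 1), (6, 0), (6, 1), (7, 0), (7, 1)]
Unfold 5 (reflect across v@2): 32 holes -> [(0, 0), (0, 1), (0, 2), (0, 3), (1, 0), (1, 1), (1, 2), (1, 3), (2, 0), (2, 1), (2, 2), (2, 3), (3, 0), (3, 1), (3, 2), (3, 3), (4, 0), (4, 1), (4, 2), (4, 3), (5, 0), (5, 1), (5, 2), (5, 3), (6, 0), (6, 1), (6, 2), (6, 3), (7, 0), (7, 1), (7, 2), (7, 3)]
Holes: [(0, 0), (0, 1), (0, 2), (0, 3), (1, 0), (1, 1), (1, 2), (1, 3), (2, 0), (2, 1), (2, 2), (2, 3), (3, 0), (3, 1), (3, 2), (3, 3), (4, 0), (4, 1), (4, 2), (4, 3), (5, 0), (5, 1), (5, 2), (5, 3), (6, 0), (6, 1), (6, 2), (6, 3), (7, 0), (7, 1), (7, 2), (7, 3)]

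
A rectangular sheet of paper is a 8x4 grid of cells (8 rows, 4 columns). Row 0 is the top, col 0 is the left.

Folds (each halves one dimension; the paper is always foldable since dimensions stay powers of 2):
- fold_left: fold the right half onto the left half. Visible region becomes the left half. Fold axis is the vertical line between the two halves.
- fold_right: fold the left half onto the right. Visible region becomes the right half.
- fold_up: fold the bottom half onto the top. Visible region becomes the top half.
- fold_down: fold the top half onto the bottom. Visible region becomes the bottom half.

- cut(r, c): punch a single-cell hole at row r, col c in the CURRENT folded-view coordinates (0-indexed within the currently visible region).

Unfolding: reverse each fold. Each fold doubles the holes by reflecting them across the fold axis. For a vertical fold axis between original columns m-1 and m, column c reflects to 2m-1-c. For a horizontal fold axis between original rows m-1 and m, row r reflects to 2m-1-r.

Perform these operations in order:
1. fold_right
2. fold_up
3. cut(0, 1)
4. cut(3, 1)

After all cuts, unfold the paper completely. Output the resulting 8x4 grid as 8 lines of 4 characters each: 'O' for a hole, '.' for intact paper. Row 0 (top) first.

Op 1 fold_right: fold axis v@2; visible region now rows[0,8) x cols[2,4) = 8x2
Op 2 fold_up: fold axis h@4; visible region now rows[0,4) x cols[2,4) = 4x2
Op 3 cut(0, 1): punch at orig (0,3); cuts so far [(0, 3)]; region rows[0,4) x cols[2,4) = 4x2
Op 4 cut(3, 1): punch at orig (3,3); cuts so far [(0, 3), (3, 3)]; region rows[0,4) x cols[2,4) = 4x2
Unfold 1 (reflect across h@4): 4 holes -> [(0, 3), (3, 3), (4, 3), (7, 3)]
Unfold 2 (reflect across v@2): 8 holes -> [(0, 0), (0, 3), (3, 0), (3, 3), (4, 0), (4, 3), (7, 0), (7, 3)]

Answer: O..O
....
....
O..O
O..O
....
....
O..O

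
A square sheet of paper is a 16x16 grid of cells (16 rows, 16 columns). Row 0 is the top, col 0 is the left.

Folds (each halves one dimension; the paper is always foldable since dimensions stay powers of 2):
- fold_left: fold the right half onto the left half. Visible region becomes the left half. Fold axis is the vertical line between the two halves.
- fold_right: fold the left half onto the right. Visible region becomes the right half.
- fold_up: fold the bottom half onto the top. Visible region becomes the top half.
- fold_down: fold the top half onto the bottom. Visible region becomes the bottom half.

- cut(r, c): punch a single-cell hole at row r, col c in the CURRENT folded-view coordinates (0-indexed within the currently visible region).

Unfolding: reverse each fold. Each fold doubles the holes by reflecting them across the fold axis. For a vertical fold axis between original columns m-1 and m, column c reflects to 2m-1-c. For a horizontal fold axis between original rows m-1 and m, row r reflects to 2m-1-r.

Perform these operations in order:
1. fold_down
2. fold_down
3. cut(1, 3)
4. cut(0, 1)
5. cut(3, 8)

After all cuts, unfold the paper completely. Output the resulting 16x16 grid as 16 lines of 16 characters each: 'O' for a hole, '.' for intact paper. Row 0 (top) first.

Answer: ........O.......
................
...O............
.O..............
.O..............
...O............
................
........O.......
........O.......
................
...O............
.O..............
.O..............
...O............
................
........O.......

Derivation:
Op 1 fold_down: fold axis h@8; visible region now rows[8,16) x cols[0,16) = 8x16
Op 2 fold_down: fold axis h@12; visible region now rows[12,16) x cols[0,16) = 4x16
Op 3 cut(1, 3): punch at orig (13,3); cuts so far [(13, 3)]; region rows[12,16) x cols[0,16) = 4x16
Op 4 cut(0, 1): punch at orig (12,1); cuts so far [(12, 1), (13, 3)]; region rows[12,16) x cols[0,16) = 4x16
Op 5 cut(3, 8): punch at orig (15,8); cuts so far [(12, 1), (13, 3), (15, 8)]; region rows[12,16) x cols[0,16) = 4x16
Unfold 1 (reflect across h@12): 6 holes -> [(8, 8), (10, 3), (11, 1), (12, 1), (13, 3), (15, 8)]
Unfold 2 (reflect across h@8): 12 holes -> [(0, 8), (2, 3), (3, 1), (4, 1), (5, 3), (7, 8), (8, 8), (10, 3), (11, 1), (12, 1), (13, 3), (15, 8)]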